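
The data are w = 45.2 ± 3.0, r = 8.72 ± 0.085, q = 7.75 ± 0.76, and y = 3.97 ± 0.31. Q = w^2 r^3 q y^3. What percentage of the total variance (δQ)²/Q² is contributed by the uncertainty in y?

66.1%

(δQ/Q)² = (2·δw/w)² + (3·δr/r)² + (1·δq/q)² + (3·δy/y)²
  w term: (2×0.0664)² = 0.0176
  r term: (3×0.00975)² = 0.000855
  q term: (1×0.0981)² = 0.00962
  y term: (3×0.0781)² = 0.0549
Total = 0.0830. Share from y = 0.0549/0.0830 = 0.661.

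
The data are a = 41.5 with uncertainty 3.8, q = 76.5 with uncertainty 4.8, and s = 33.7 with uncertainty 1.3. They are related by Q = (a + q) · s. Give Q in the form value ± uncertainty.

Let u = a + q = 118. δu = √(δa² + δq²) = √(14.4 + 23.0) = 6.12, so δu/u = 0.0519.
Q is then a monomial in u, s:
δQ/Q = √((δu/u)² + (1·δs/s)²) = √(0.00269 + 0.00149) = 0.0647
Q = 3980, so δQ = 0.0647 × 3980 = 257.

3980 ± 257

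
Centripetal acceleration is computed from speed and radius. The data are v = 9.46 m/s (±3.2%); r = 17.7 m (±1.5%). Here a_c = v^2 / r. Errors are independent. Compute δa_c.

0.332 m/s^2

a_c is a product of powers, so relative uncertainties combine in quadrature:
  (2·δv/v)² = (2×0.0320)² = 0.00410;  (-1·δr/r)² = (-1×0.0150)² = 0.000225
δa_c/a_c = √(0.00432) = 0.0657
a_c = 5.06 m/s^2, so δa_c = 0.0657 × 5.06 = 0.332 m/s^2.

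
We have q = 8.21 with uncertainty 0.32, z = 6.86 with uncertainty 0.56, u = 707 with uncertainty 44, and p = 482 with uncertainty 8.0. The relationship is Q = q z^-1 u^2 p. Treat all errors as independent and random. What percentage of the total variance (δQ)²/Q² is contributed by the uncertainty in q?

(δQ/Q)² = (1·δq/q)² + (-1·δz/z)² + (2·δu/u)² + (1·δp/p)²
  q term: (1×0.0390)² = 0.00152
  z term: (-1×0.0816)² = 0.00666
  u term: (2×0.0622)² = 0.0155
  p term: (1×0.0166)² = 0.000275
Total = 0.0240. Share from q = 0.00152/0.0240 = 0.0634.

6.34%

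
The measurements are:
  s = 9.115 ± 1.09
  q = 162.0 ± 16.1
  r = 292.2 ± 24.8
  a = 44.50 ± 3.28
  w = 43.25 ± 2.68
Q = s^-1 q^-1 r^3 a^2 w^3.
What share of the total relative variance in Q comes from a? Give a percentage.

(δQ/Q)² = (-1·δs/s)² + (-1·δq/q)² + (3·δr/r)² + (2·δa/a)² + (3·δw/w)²
  s term: (-1×0.120)² = 0.0143
  q term: (-1×0.0994)² = 0.00988
  r term: (3×0.0849)² = 0.0648
  a term: (2×0.0737)² = 0.0217
  w term: (3×0.0620)² = 0.0346
Total = 0.145. Share from a = 0.0217/0.145 = 0.150.

15.0%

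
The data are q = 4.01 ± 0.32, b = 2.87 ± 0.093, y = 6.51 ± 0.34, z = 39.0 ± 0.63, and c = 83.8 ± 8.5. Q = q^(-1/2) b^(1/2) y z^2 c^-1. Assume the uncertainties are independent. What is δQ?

12.6

Each factor contributes (exponent × relative error)² to (δQ/Q)²:
  (−½·δq/q)² = (-0.5×0.0798)² = 0.00159;  (½·δb/b)² = (0.5×0.0324)² = 0.000263;  (1·δy/y)² = (1×0.0522)² = 0.00273;  (2·δz/z)² = (2×0.0162)² = 0.00104;  (-1·δc/c)² = (-1×0.101)² = 0.0103
δQ/Q = √(0.0159) = 0.126
Q = 100.0, so δQ = 0.126 × 100.0 = 12.6.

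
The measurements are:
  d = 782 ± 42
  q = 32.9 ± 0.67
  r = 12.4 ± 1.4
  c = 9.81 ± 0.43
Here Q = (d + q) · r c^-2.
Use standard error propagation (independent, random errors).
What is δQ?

Let u = d + q = 815. δu = √(δd² + δq²) = √(1760 + 0.449) = 42.0, so δu/u = 0.0515.
Q is then a monomial in u, r, c:
δQ/Q = √((δu/u)² + (1·δr/r)² + (-2·δc/c)²) = √(0.00266 + 0.0127 + 0.00769) = 0.152
Q = 105, so δQ = 0.152 × 105 = 16.0.

16.0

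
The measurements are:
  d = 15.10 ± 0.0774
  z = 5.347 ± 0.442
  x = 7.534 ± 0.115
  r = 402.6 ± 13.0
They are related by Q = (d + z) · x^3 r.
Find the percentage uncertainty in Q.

Let u = d + z = 20.45. δu = √(δd² + δz²) = √(0.00599 + 0.195) = 0.449, so δu/u = 0.0219.
Q is then a monomial in u, x, r:
δQ/Q = √((δu/u)² + (3·δx/x)² + (1·δr/r)²) = √(0.000482 + 0.00210 + 0.00104) = 0.0602

6.02%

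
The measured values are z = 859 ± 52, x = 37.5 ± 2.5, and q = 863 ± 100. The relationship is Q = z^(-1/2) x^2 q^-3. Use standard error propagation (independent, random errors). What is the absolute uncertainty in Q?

Relative error in a monomial: (δQ/Q)² = Σ (nᵢ · δxᵢ/xᵢ)².
  (−½·δz/z)² = (-0.5×0.0605)² = 0.000916;  (2·δx/x)² = (2×0.0667)² = 0.0178;  (-3·δq/q)² = (-3×0.116)² = 0.121
δQ/Q = √(0.140) = 0.374
Q = 7.47e-08, so δQ = 0.374 × 7.47e-08 = 2.79e-08.

2.79e-08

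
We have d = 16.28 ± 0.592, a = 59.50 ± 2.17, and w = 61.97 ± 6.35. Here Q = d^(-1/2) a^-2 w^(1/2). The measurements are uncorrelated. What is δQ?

Each factor contributes (exponent × relative error)² to (δQ/Q)²:
  (−½·δd/d)² = (-0.5×0.0364)² = 0.000331;  (-2·δa/a)² = (-2×0.0365)² = 0.00532;  (½·δw/w)² = (0.5×0.102)² = 0.00262
δQ/Q = √(0.00828) = 0.0910
Q = 0.0005511, so δQ = 0.0910 × 0.0005511 = 5.01e-05.

5.01e-05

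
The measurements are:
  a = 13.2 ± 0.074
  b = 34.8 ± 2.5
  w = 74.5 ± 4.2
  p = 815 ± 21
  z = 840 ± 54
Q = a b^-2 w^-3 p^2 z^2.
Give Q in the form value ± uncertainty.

12400 ± 3230

Each factor contributes (exponent × relative error)² to (δQ/Q)²:
  (1·δa/a)² = (1×0.00561)² = 3.14e-05;  (-2·δb/b)² = (-2×0.0718)² = 0.0206;  (-3·δw/w)² = (-3×0.0564)² = 0.0286;  (2·δp/p)² = (2×0.0258)² = 0.00266;  (2·δz/z)² = (2×0.0643)² = 0.0165
δQ/Q = √(0.0685) = 0.262
Q = 12400, so δQ = 0.262 × 12400 = 3230.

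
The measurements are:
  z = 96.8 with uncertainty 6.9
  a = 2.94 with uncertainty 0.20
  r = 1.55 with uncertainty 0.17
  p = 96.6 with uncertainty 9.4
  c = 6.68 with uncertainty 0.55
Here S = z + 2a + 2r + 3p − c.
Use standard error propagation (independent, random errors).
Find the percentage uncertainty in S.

7.47%

Each term contributes (cᵢ δxᵢ)² to (δS)²:
  (δz)² = 47.6;  (2·δa)² = 0.160;  (2·δr)² = 0.116;  (3·δp)² = 795;  (δc)² = 0.303
δS = √(843) = 29.0
S = 389, so δS/S = 29.0/389 = 0.0747.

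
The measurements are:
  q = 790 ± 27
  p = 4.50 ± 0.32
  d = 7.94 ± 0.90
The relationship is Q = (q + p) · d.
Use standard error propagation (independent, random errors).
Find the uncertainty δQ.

746

Let u = q + p = 794. δu = √(δq² + δp²) = √(729 + 0.102) = 27.0, so δu/u = 0.0340.
Q is then a monomial in u, d:
δQ/Q = √((δu/u)² + (1·δd/d)²) = √(0.00116 + 0.0128) = 0.118
Q = 6310, so δQ = 0.118 × 6310 = 746.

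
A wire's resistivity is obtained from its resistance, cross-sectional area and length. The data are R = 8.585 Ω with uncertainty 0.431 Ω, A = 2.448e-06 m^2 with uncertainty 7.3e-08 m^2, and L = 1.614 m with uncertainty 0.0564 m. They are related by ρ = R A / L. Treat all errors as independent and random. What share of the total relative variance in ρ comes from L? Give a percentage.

(δρ/ρ)² = (1·δR/R)² + (1·δA/A)² + (-1·δL/L)²
  R term: (1×0.0502)² = 0.00252
  A term: (1×0.0298)² = 0.000889
  L term: (-1×0.0349)² = 0.00122
Total = 0.00463. Share from L = 0.00122/0.00463 = 0.264.

26.4%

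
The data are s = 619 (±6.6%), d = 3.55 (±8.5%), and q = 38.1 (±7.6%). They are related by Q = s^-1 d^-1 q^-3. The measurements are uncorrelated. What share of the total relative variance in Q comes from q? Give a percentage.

81.8%

(δQ/Q)² = (-1·δs/s)² + (-1·δd/d)² + (-3·δq/q)²
  s term: (-1×0.0660)² = 0.00436
  d term: (-1×0.0850)² = 0.00723
  q term: (-3×0.0760)² = 0.0520
Total = 0.0636. Share from q = 0.0520/0.0636 = 0.818.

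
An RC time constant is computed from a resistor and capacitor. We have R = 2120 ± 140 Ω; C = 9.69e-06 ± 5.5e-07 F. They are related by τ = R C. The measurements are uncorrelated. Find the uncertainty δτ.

0.00179 s

Relative error in a monomial: (δτ/τ)² = Σ (nᵢ · δxᵢ/xᵢ)².
  (1·δR/R)² = (1×0.0660)² = 0.00436;  (1·δC/C)² = (1×0.0568)² = 0.00322
δτ/τ = √(0.00758) = 0.0871
τ = 0.0205 s, so δτ = 0.0871 × 0.0205 = 0.00179 s.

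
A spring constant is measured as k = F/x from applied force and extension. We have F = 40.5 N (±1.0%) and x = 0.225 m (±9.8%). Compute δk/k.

0.0985

Each factor contributes (exponent × relative error)² to (δk/k)²:
  (1·δF/F)² = (1×0.0100)² = 0.000100;  (-1·δx/x)² = (-1×0.0980)² = 0.00960
δk/k = √(0.00970) = 0.0985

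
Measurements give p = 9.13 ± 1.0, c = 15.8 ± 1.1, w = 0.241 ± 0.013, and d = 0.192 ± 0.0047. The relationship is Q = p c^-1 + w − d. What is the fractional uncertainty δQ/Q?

0.122

Let h = p·c^-1 = 0.578. δh/h = √((1·δp/p)² + (-1·δc/c)²) = √(0.0120 + 0.00485) = 0.130, so δh = 0.0750.
Q = h + w − d: δQ = √(δh² + δw² + δd²) = √(0.00562 + 0.000169 + 2.21e-05) = 0.0763
Q = 0.627, so δQ/Q = 0.0763/0.627 = 0.122.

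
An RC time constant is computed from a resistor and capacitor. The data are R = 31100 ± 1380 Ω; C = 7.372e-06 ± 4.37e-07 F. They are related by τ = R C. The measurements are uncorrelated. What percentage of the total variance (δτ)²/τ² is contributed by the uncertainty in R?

35.9%

(δτ/τ)² = (1·δR/R)² + (1·δC/C)²
  R term: (1×0.0444)² = 0.00197
  C term: (1×0.0593)² = 0.00351
Total = 0.00548. Share from R = 0.00197/0.00548 = 0.359.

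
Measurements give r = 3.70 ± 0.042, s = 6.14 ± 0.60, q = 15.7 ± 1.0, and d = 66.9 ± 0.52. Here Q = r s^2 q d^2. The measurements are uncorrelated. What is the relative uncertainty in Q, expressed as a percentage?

Relative error in a monomial: (δQ/Q)² = Σ (nᵢ · δxᵢ/xᵢ)².
  (1·δr/r)² = (1×0.0114)² = 0.000129;  (2·δs/s)² = (2×0.0977)² = 0.0382;  (1·δq/q)² = (1×0.0637)² = 0.00406;  (2·δd/d)² = (2×0.00777)² = 0.000242
δQ/Q = √(0.0426) = 0.206

20.6%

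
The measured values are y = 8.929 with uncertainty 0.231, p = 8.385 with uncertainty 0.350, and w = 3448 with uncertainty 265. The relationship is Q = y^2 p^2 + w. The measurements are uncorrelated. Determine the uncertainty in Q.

611

Let h = y^2·p^2 = 5605. δh/h = √((2·δy/y)² + (2·δp/p)²) = √(0.00268 + 0.00697) = 0.0982, so δh = 551.
Q = h + w: δQ = √(δh² + δw²) = √(3.03e+05 + 70200) = 611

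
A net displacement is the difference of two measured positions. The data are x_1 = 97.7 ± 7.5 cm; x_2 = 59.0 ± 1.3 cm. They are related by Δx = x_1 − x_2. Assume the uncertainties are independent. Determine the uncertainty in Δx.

Absolute uncertainties add in quadrature for a linear combination:
  (δx_1)² = 56.2;  (δx_2)² = 1.69
δΔx = √(57.9) = 7.61 cm

7.61 cm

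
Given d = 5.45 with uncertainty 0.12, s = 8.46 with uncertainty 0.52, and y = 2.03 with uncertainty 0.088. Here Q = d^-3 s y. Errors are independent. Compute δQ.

0.0106

For a monomial Q ∝ d^-3, s, y, fractional errors add in quadrature:
  (-3·δd/d)² = (-3×0.0220)² = 0.00436;  (1·δs/s)² = (1×0.0615)² = 0.00378;  (1·δy/y)² = (1×0.0433)² = 0.00188
δQ/Q = √(0.0100) = 0.100
Q = 0.106, so δQ = 0.100 × 0.106 = 0.0106.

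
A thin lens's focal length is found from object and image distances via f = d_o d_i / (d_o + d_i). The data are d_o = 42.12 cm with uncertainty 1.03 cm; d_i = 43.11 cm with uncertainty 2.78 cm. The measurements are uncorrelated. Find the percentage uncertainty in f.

∂f/∂d_o = (d_i/(d_o+d_i))² = 0.256;  ∂f/∂d_i = (d_o/(d_o+d_i))² = 0.244
δf = √((∂f/∂d_o · δd_o)² + (∂f/∂d_i · δd_i)²) = √(0.0694 + 0.461) = 0.728 cm
f = 21.30 cm, so δf/f = 0.728/21.30 = 0.0342.

3.42%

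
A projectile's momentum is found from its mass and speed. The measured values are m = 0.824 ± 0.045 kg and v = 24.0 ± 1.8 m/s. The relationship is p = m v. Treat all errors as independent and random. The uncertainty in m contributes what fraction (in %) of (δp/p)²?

(δp/p)² = (1·δm/m)² + (1·δv/v)²
  m term: (1×0.0546)² = 0.00298
  v term: (1×0.0750)² = 0.00562
Total = 0.00861. Share from m = 0.00298/0.00861 = 0.346.

34.6%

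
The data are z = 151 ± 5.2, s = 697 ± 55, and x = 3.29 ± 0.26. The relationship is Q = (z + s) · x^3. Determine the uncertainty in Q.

Let u = z + s = 848. δu = √(δz² + δs²) = √(27.0 + 3020) = 55.2, so δu/u = 0.0651.
Q is then a monomial in u, x:
δQ/Q = √((δu/u)² + (3·δx/x)²) = √(0.00424 + 0.0562) = 0.246
Q = 30200, so δQ = 0.246 × 30200 = 7420.

7420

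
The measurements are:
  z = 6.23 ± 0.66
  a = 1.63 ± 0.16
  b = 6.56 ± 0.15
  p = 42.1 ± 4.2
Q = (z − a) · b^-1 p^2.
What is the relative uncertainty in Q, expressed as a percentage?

24.9%

Let u = z − a = 4.60. δu = √(δz² + δa²) = √(0.436 + 0.0256) = 0.679, so δu/u = 0.148.
Q is then a monomial in u, b, p:
δQ/Q = √((δu/u)² + (-1·δb/b)² + (2·δp/p)²) = √(0.0218 + 0.000523 + 0.0398) = 0.249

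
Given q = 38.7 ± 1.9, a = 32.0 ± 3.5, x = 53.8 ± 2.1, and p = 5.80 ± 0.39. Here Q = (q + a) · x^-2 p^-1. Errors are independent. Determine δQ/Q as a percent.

Let u = q + a = 70.7. δu = √(δq² + δa²) = √(3.61 + 12.2) = 3.98, so δu/u = 0.0563.
Q is then a monomial in u, x, p:
δQ/Q = √((δu/u)² + (-2·δx/x)² + (-1·δp/p)²) = √(0.00317 + 0.00609 + 0.00452) = 0.117

11.7%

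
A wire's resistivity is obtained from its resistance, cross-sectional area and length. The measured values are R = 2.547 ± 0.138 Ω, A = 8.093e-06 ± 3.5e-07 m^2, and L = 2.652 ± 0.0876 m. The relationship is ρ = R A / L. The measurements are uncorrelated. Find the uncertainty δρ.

Relative error in a monomial: (δρ/ρ)² = Σ (nᵢ · δxᵢ/xᵢ)².
  (1·δR/R)² = (1×0.0542)² = 0.00294;  (1·δA/A)² = (1×0.0432)² = 0.00187;  (-1·δL/L)² = (-1×0.0330)² = 0.00109
δρ/ρ = √(0.00590) = 0.0768
ρ = 7.773e-06 Ω·m, so δρ = 0.0768 × 7.773e-06 = 5.97e-07 Ω·m.

5.97e-07 Ω·m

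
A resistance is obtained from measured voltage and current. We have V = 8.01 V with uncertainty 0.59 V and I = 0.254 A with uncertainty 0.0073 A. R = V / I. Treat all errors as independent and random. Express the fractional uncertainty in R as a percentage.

For a monomial R ∝ V, I^-1, fractional errors add in quadrature:
  (1·δV/V)² = (1×0.0737)² = 0.00543;  (-1·δI/I)² = (-1×0.0287)² = 0.000826
δR/R = √(0.00625) = 0.0791

7.91%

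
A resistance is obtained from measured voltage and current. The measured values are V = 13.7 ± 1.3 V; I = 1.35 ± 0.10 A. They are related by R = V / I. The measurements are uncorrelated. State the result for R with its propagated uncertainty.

10.1 ± 1.22 Ω

Each factor contributes (exponent × relative error)² to (δR/R)²:
  (1·δV/V)² = (1×0.0949)² = 0.00900;  (-1·δI/I)² = (-1×0.0741)² = 0.00549
δR/R = √(0.0145) = 0.120
R = 10.1 Ω, so δR = 0.120 × 10.1 = 1.22 Ω.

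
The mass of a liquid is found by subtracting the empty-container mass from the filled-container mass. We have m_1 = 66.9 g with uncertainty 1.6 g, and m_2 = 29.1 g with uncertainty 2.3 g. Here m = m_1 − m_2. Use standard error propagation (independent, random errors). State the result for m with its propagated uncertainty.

37.8 ± 2.80 g

Sums and differences: (δm)² = Σ (cᵢ δxᵢ)².
  (δm_1)² = 2.56;  (δm_2)² = 5.29
δm = √(7.85) = 2.80 g
m = 37.8 g.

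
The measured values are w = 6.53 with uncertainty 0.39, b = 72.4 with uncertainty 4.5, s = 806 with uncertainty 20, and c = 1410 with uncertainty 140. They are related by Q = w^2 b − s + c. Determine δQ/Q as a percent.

Let p = w^2·b = 3090. δp/p = √((2·δw/w)² + (1·δb/b)²) = √(0.0143 + 0.00386) = 0.135, so δp = 416.
Q = p − s + c: δQ = √(δp² + δs² + δc²) = √(1.73e+05 + 400 + 19600) = 439
Q = 3690, so δQ/Q = 439/3690 = 0.119.

11.9%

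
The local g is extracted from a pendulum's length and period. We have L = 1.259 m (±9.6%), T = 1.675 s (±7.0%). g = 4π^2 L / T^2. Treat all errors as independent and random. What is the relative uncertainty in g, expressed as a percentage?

For a monomial g ∝ L, T^-2, fractional errors add in quadrature:
  (1·δL/L)² = (1×0.0960)² = 0.00922;  (-2·δT/T)² = (-2×0.0700)² = 0.0196
δg/g = √(0.0288) = 0.170

17.0%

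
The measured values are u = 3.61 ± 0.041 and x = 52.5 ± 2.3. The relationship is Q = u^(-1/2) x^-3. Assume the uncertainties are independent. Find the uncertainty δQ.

4.78e-07

Q is a product of powers, so relative uncertainties combine in quadrature:
  (−½·δu/u)² = (-0.5×0.0114)² = 3.22e-05;  (-3·δx/x)² = (-3×0.0438)² = 0.0173
δQ/Q = √(0.0173) = 0.132
Q = 3.64e-06, so δQ = 0.132 × 3.64e-06 = 4.78e-07.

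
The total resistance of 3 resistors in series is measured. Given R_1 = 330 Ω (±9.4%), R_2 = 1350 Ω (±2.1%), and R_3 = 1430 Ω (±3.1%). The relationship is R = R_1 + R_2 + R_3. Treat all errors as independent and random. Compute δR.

Each term contributes (cᵢ δxᵢ)² to (δR)²:
  (δR_1)² = 962;  (δR_2)² = 804;  (δR_3)² = 1970
δR = √(3730) = 61.1 Ω

61.1 Ω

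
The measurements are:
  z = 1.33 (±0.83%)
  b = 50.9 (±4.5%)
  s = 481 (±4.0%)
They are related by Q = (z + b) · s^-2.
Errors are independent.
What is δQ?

Let u = z + b = 52.2. δu = √(δz² + δb²) = √(0.000122 + 5.25) = 2.29, so δu/u = 0.0439.
Q is then a monomial in u, s:
δQ/Q = √((δu/u)² + (-2·δs/s)²) = √(0.00192 + 0.00640) = 0.0912
Q = 0.000226, so δQ = 0.0912 × 0.000226 = 2.06e-05.

2.06e-05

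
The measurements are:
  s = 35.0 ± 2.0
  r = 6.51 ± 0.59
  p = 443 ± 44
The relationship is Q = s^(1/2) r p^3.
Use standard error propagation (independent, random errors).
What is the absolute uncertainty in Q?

1.05e+09

Since Q is a product/quotient, work with relative uncertainties:
  (½·δs/s)² = (0.5×0.0571)² = 0.000816;  (1·δr/r)² = (1×0.0906)² = 0.00821;  (3·δp/p)² = (3×0.0993)² = 0.0888
δQ/Q = √(0.0978) = 0.313
Q = 3.35e+09, so δQ = 0.313 × 3.35e+09 = 1.05e+09.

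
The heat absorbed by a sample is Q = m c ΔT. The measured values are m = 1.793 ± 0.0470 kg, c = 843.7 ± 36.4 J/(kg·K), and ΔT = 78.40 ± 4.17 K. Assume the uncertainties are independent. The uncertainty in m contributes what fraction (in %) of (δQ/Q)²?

(δQ/Q)² = (1·δm/m)² + (1·δc/c)² + (1·δΔT/ΔT)²
  m term: (1×0.0262)² = 0.000687
  c term: (1×0.0431)² = 0.00186
  ΔT term: (1×0.0532)² = 0.00283
Total = 0.00538. Share from m = 0.000687/0.00538 = 0.128.

12.8%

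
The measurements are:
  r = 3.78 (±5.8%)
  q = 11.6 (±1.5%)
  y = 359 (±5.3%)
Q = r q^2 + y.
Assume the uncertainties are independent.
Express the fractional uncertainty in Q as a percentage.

4.41%

Let p = r·q^2 = 509. δp/p = √((1·δr/r)² + (2·δq/q)²) = √(0.00336 + 0.000900) = 0.0653, so δp = 33.2.
Q = p + y: δQ = √(δp² + δy²) = √(1100 + 362) = 38.3
Q = 868, so δQ/Q = 38.3/868 = 0.0441.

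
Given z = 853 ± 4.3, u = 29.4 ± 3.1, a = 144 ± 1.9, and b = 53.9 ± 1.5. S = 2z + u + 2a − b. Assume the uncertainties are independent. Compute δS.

S is a linear combination, so absolute uncertainties add in quadrature:
  (2·δz)² = 74.0;  (δu)² = 9.61;  (2·δa)² = 14.4;  (δb)² = 2.25
δS = √(100) = 10.0

10.0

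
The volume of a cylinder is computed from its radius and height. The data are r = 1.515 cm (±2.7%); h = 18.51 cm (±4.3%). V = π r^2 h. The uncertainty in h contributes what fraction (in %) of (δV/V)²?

(δV/V)² = (2·δr/r)² + (1·δh/h)²
  r term: (2×0.0270)² = 0.00292
  h term: (1×0.0430)² = 0.00185
Total = 0.00477. Share from h = 0.00185/0.00477 = 0.388.

38.8%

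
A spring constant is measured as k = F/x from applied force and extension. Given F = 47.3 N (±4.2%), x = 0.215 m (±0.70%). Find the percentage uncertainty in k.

4.26%

Each factor contributes (exponent × relative error)² to (δk/k)²:
  (1·δF/F)² = (1×0.0420)² = 0.00176;  (-1·δx/x)² = (-1×0.00700)² = 4.9e-05
δk/k = √(0.00181) = 0.0426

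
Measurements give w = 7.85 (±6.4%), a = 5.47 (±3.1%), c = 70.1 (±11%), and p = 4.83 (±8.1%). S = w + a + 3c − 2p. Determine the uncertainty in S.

S is a linear combination, so absolute uncertainties add in quadrature:
  (δw)² = 0.252;  (δa)² = 0.0288;  (3·δc)² = 535;  (2·δp)² = 0.612
δS = √(536) = 23.2

23.2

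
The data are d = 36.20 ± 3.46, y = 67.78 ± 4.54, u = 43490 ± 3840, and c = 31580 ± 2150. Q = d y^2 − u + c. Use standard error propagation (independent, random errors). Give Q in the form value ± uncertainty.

154400 ± 27700

Let p = d·y^2 = 166300. δp/p = √((1·δd/d)² + (2·δy/y)²) = √(0.00914 + 0.0179) = 0.165, so δp = 27400.
Q = p − u + c: δQ = √(δp² + δu² + δc²) = √(7.49e+08 + 1.47e+07 + 4.62e+06) = 27700
Q = 154400.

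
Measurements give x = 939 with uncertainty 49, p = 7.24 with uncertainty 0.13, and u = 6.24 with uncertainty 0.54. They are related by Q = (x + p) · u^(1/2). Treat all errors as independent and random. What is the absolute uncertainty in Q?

160

Let w = x + p = 946. δw = √(δx² + δp²) = √(2400 + 0.0169) = 49.0, so δw/w = 0.0518.
Q is then a monomial in w, u:
δQ/Q = √((δw/w)² + (½·δu/u)²) = √(0.00268 + 0.00187) = 0.0675
Q = 2360, so δQ = 0.0675 × 2360 = 160.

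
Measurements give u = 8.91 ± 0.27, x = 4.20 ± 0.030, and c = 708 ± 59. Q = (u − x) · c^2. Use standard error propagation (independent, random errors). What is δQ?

Let w = u − x = 4.71. δw = √(δu² + δx²) = √(0.0729 + 0.000900) = 0.272, so δw/w = 0.0577.
Q is then a monomial in w, c:
δQ/Q = √((δw/w)² + (2·δc/c)²) = √(0.00333 + 0.0278) = 0.176
Q = 2.36e+06, so δQ = 0.176 × 2.36e+06 = 4.16e+05.

4.16e+05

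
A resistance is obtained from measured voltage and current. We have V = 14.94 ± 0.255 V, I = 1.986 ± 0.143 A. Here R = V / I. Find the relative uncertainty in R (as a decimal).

R is a product of powers, so relative uncertainties combine in quadrature:
  (1·δV/V)² = (1×0.0171)² = 0.000291;  (-1·δI/I)² = (-1×0.0720)² = 0.00518
δR/R = √(0.00548) = 0.0740

0.0740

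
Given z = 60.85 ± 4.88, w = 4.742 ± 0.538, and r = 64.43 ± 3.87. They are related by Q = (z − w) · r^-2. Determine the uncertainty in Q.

0.00201

Let u = z − w = 56.11. δu = √(δz² + δw²) = √(23.8 + 0.289) = 4.91, so δu/u = 0.0875.
Q is then a monomial in u, r:
δQ/Q = √((δu/u)² + (-2·δr/r)²) = √(0.00766 + 0.0144) = 0.149
Q = 0.01352, so δQ = 0.149 × 0.01352 = 0.00201.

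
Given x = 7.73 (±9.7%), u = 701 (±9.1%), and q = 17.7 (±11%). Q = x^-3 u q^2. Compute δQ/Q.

0.376

Since Q is a product/quotient, work with relative uncertainties:
  (-3·δx/x)² = (-3×0.0970)² = 0.0847;  (1·δu/u)² = (1×0.0910)² = 0.00828;  (2·δq/q)² = (2×0.110)² = 0.0484
δQ/Q = √(0.141) = 0.376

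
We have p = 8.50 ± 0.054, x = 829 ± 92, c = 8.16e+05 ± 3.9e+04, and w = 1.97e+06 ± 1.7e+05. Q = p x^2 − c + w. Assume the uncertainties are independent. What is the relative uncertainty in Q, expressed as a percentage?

Let h = p·x^2 = 5.84e+06. δh/h = √((1·δp/p)² + (2·δx/x)²) = √(4.04e-05 + 0.0493) = 0.222, so δh = 1.3e+06.
Q = h − c + w: δQ = √(δh² + δc² + δw²) = √(1.68e+12 + 1.52e+09 + 2.89e+10) = 1.31e+06
Q = 7e+06, so δQ/Q = 1.31e+06/7e+06 = 0.187.

18.7%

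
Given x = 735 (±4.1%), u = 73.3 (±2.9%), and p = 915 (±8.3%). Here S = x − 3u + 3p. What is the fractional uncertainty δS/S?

0.0705

Each term contributes (cᵢ δxᵢ)² to (δS)²:
  (δx)² = 908;  (3·δu)² = 40.7;  (3·δp)² = 51900
δS = √(52900) = 230
S = 3260, so δS/S = 230/3260 = 0.0705.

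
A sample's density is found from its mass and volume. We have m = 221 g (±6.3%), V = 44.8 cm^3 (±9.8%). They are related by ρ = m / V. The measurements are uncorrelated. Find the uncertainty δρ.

For a monomial ρ ∝ m, V^-1, fractional errors add in quadrature:
  (1·δm/m)² = (1×0.0630)² = 0.00397;  (-1·δV/V)² = (-1×0.0980)² = 0.00960
δρ/ρ = √(0.0136) = 0.117
ρ = 4.93 g/cm^3, so δρ = 0.117 × 4.93 = 0.575 g/cm^3.

0.575 g/cm^3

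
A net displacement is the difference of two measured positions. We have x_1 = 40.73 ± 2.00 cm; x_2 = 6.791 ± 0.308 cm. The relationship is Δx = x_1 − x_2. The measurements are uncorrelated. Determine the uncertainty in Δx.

For a sum/difference, combine absolute errors in quadrature:
  (δx_1)² = 4.00;  (δx_2)² = 0.0949
δΔx = √(4.09) = 2.02 cm

2.02 cm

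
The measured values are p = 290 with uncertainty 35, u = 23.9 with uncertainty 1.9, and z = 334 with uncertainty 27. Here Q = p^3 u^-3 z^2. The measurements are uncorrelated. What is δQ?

9.22e+07

Since Q is a product/quotient, work with relative uncertainties:
  (3·δp/p)² = (3×0.121)² = 0.131;  (-3·δu/u)² = (-3×0.0795)² = 0.0569;  (2·δz/z)² = (2×0.0808)² = 0.0261
δQ/Q = √(0.214) = 0.463
Q = 1.99e+08, so δQ = 0.463 × 1.99e+08 = 9.22e+07.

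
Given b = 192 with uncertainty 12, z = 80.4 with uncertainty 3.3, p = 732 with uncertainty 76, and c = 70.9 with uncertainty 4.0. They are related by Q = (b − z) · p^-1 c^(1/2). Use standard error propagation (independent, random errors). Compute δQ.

Let u = b − z = 112. δu = √(δb² + δz²) = √(144 + 10.9) = 12.4, so δu/u = 0.112.
Q is then a monomial in u, p, c:
δQ/Q = √((δu/u)² + (-1·δp/p)² + (½·δc/c)²) = √(0.0124 + 0.0108 + 0.000796) = 0.155
Q = 1.28, so δQ = 0.155 × 1.28 = 0.199.

0.199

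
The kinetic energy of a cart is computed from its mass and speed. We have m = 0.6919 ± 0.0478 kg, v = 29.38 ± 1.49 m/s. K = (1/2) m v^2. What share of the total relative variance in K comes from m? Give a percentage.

31.7%

(δK/K)² = (1·δm/m)² + (2·δv/v)²
  m term: (1×0.0691)² = 0.00477
  v term: (2×0.0507)² = 0.0103
Total = 0.0151. Share from m = 0.00477/0.0151 = 0.317.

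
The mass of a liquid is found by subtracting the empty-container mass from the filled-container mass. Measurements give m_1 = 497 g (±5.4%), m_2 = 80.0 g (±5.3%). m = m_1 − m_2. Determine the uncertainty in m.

m is a linear combination, so absolute uncertainties add in quadrature:
  (δm_1)² = 720;  (δm_2)² = 18.0
δm = √(738) = 27.2 g

27.2 g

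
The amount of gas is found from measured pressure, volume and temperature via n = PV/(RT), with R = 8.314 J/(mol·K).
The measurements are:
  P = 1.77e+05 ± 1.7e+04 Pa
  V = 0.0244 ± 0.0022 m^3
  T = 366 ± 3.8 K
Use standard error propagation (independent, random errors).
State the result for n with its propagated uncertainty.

1.42 ± 0.188 mol

n is a product of powers, so relative uncertainties combine in quadrature:
  (1·δP/P)² = (1×0.0960)² = 0.00922;  (1·δV/V)² = (1×0.0902)² = 0.00813;  (-1·δT/T)² = (-1×0.0104)² = 0.000108
δn/n = √(0.0175) = 0.132
n = 1.42 mol, so δn = 0.132 × 1.42 = 0.188 mol.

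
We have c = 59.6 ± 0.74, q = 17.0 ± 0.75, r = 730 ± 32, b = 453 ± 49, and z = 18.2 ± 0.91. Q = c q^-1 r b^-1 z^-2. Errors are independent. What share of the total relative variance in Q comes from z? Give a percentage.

(δQ/Q)² = (1·δc/c)² + (-1·δq/q)² + (1·δr/r)² + (-1·δb/b)² + (-2·δz/z)²
  c term: (1×0.0124)² = 0.000154
  q term: (-1×0.0441)² = 0.00195
  r term: (1×0.0438)² = 0.00192
  b term: (-1×0.108)² = 0.0117
  z term: (-2×0.0500)² = 0.0100
Total = 0.0257. Share from z = 0.0100/0.0257 = 0.389.

38.9%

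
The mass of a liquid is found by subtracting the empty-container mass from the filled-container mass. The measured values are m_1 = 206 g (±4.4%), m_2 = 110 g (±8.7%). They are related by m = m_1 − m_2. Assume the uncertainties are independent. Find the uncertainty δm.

13.2 g

Sums and differences: (δm)² = Σ (cᵢ δxᵢ)².
  (δm_1)² = 82.2;  (δm_2)² = 91.6
δm = √(174) = 13.2 g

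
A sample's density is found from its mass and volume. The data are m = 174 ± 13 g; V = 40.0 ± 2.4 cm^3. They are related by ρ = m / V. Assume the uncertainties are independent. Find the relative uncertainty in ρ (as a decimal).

0.0958

For a monomial ρ ∝ m, V^-1, fractional errors add in quadrature:
  (1·δm/m)² = (1×0.0747)² = 0.00558;  (-1·δV/V)² = (-1×0.0600)² = 0.00360
δρ/ρ = √(0.00918) = 0.0958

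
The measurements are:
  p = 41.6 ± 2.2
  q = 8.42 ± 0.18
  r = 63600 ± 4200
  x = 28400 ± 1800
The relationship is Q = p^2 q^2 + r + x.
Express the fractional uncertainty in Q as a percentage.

Let w = p^2·q^2 = 1.23e+05. δw/w = √((2·δp/p)² + (2·δq/q)²) = √(0.0112 + 0.00183) = 0.114, so δw = 14000.
Q = w + r + x: δQ = √(δw² + δr² + δx²) = √(1.96e+08 + 1.76e+07 + 3.24e+06) = 14700
Q = 2.15e+05, so δQ/Q = 14700/2.15e+05 = 0.0686.

6.86%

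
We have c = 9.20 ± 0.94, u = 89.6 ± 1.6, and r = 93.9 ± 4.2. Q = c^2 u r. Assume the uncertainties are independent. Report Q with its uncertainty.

Since Q is a product/quotient, work with relative uncertainties:
  (2·δc/c)² = (2×0.102)² = 0.0418;  (1·δu/u)² = (1×0.0179)² = 0.000319;  (1·δr/r)² = (1×0.0447)² = 0.00200
δQ/Q = √(0.0441) = 0.210
Q = 7.12e+05, so δQ = 0.210 × 7.12e+05 = 1.5e+05.

(7.12 ± 1.50) × 10^5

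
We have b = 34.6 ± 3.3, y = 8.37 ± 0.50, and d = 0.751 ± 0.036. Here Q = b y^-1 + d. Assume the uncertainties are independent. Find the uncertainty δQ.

0.467

Let p = b·y^-1 = 4.13. δp/p = √((1·δb/b)² + (-1·δy/y)²) = √(0.00910 + 0.00357) = 0.113, so δp = 0.465.
Q = p + d: δQ = √(δp² + δd²) = √(0.216 + 0.00130) = 0.467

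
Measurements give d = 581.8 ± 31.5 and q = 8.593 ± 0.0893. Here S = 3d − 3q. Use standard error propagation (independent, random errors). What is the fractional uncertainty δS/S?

0.0550

S is a linear combination, so absolute uncertainties add in quadrature:
  (3·δd)² = 8930;  (3·δq)² = 0.0718
δS = √(8930) = 94.5
S = 1720, so δS/S = 94.5/1720 = 0.0550.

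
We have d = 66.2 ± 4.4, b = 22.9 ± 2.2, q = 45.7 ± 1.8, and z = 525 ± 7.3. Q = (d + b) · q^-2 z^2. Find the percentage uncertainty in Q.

10.0%

Let u = d + b = 89.1. δu = √(δd² + δb²) = √(19.4 + 4.84) = 4.92, so δu/u = 0.0552.
Q is then a monomial in u, q, z:
δQ/Q = √((δu/u)² + (-2·δq/q)² + (2·δz/z)²) = √(0.00305 + 0.00621 + 0.000773) = 0.100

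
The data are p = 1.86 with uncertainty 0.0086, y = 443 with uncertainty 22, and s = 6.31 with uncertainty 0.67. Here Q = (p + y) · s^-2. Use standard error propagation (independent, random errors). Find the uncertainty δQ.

Let u = p + y = 445. δu = √(δp² + δy²) = √(7.4e-05 + 484) = 22.0, so δu/u = 0.0495.
Q is then a monomial in u, s:
δQ/Q = √((δu/u)² + (-2·δs/s)²) = √(0.00245 + 0.0451) = 0.218
Q = 11.2, so δQ = 0.218 × 11.2 = 2.44.

2.44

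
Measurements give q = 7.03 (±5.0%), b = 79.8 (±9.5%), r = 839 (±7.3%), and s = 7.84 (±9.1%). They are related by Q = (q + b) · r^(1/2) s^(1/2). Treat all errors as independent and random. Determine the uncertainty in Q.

Let u = q + b = 86.8. δu = √(δq² + δb²) = √(0.124 + 57.5) = 7.59, so δu/u = 0.0874.
Q is then a monomial in u, r, s:
δQ/Q = √((δu/u)² + (½·δr/r)² + (½·δs/s)²) = √(0.00764 + 0.00133 + 0.00207) = 0.105
Q = 7040, so δQ = 0.105 × 7040 = 740.

740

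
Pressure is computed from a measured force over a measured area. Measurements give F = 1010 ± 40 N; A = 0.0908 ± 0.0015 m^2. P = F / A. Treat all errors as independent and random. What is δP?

477 Pa

Products/powers → add relative errors in quadrature, weighted by exponent:
  (1·δF/F)² = (1×0.0396)² = 0.00157;  (-1·δA/A)² = (-1×0.0165)² = 0.000273
δP/P = √(0.00184) = 0.0429
P = 11100 Pa, so δP = 0.0429 × 11100 = 477 Pa.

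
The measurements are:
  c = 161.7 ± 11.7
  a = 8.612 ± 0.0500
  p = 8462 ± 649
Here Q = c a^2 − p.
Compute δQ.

Let w = c·a^2 = 11990. δw/w = √((1·δc/c)² + (2·δa/a)²) = √(0.00524 + 0.000135) = 0.0733, so δw = 879.
Q = w − p: δQ = √(δw² + δp²) = √(7.72e+05 + 4.21e+05) = 1090

1090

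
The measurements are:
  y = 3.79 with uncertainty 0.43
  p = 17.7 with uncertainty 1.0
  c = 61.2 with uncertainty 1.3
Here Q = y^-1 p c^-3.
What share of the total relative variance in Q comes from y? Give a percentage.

64.0%

(δQ/Q)² = (-1·δy/y)² + (1·δp/p)² + (-3·δc/c)²
  y term: (-1×0.113)² = 0.0129
  p term: (1×0.0565)² = 0.00319
  c term: (-3×0.0212)² = 0.00406
Total = 0.0201. Share from y = 0.0129/0.0201 = 0.640.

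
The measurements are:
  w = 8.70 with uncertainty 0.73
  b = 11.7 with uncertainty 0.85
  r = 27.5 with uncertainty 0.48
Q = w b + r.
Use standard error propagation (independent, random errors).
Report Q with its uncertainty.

Let p = w·b = 102. δp/p = √((1·δw/w)² + (1·δb/b)²) = √(0.00704 + 0.00528) = 0.111, so δp = 11.3.
Q = p + r: δQ = √(δp² + δr²) = √(128 + 0.230) = 11.3
Q = 129.

129 ± 11.3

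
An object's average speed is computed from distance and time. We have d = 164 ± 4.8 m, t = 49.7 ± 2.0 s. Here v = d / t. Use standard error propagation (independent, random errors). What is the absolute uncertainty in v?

0.164 m/s

Products/powers → add relative errors in quadrature, weighted by exponent:
  (1·δd/d)² = (1×0.0293)² = 0.000857;  (-1·δt/t)² = (-1×0.0402)² = 0.00162
δv/v = √(0.00248) = 0.0498
v = 3.30 m/s, so δv = 0.0498 × 3.30 = 0.164 m/s.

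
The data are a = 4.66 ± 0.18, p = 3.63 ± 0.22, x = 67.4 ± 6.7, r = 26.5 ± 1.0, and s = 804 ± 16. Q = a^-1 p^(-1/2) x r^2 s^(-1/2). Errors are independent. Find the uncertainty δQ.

25.3

Q is a product of powers, so relative uncertainties combine in quadrature:
  (-1·δa/a)² = (-1×0.0386)² = 0.00149;  (−½·δp/p)² = (-0.5×0.0606)² = 0.000918;  (1·δx/x)² = (1×0.0994)² = 0.00988;  (2·δr/r)² = (2×0.0377)² = 0.00570;  (−½·δs/s)² = (-0.5×0.0199)² = 9.9e-05
δQ/Q = √(0.0181) = 0.134
Q = 188, so δQ = 0.134 × 188 = 25.3.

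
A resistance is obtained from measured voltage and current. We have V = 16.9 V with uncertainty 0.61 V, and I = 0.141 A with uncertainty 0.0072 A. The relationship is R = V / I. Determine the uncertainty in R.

7.50 Ω

R is a product of powers, so relative uncertainties combine in quadrature:
  (1·δV/V)² = (1×0.0361)² = 0.00130;  (-1·δI/I)² = (-1×0.0511)² = 0.00261
δR/R = √(0.00391) = 0.0625
R = 120 Ω, so δR = 0.0625 × 120 = 7.50 Ω.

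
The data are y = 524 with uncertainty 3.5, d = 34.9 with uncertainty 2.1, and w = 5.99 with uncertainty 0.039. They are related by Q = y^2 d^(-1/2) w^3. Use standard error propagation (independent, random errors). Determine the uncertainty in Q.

Relative error in a monomial: (δQ/Q)² = Σ (nᵢ · δxᵢ/xᵢ)².
  (2·δy/y)² = (2×0.00668)² = 0.000178;  (−½·δd/d)² = (-0.5×0.0602)² = 0.000905;  (3·δw/w)² = (3×0.00651)² = 0.000382
δQ/Q = √(0.00147) = 0.0383
Q = 9.99e+06, so δQ = 0.0383 × 9.99e+06 = 3.82e+05.

3.82e+05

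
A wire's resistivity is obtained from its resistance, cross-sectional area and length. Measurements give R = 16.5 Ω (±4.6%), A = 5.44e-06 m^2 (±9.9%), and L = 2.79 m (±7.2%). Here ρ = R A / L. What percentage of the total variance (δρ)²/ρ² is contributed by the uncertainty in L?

(δρ/ρ)² = (1·δR/R)² + (1·δA/A)² + (-1·δL/L)²
  R term: (1×0.0460)² = 0.00212
  A term: (1×0.0990)² = 0.00980
  L term: (-1×0.0720)² = 0.00518
Total = 0.0171. Share from L = 0.00518/0.0171 = 0.303.

30.3%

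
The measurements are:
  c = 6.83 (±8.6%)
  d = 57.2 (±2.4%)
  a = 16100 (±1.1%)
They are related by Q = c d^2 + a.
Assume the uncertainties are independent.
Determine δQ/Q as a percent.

Let p = c·d^2 = 22300. δp/p = √((1·δc/c)² + (2·δd/d)²) = √(0.00740 + 0.00230) = 0.0985, so δp = 2200.
Q = p + a: δQ = √(δp² + δa²) = √(4.84e+06 + 31400) = 2210
Q = 38400, so δQ/Q = 2210/38400 = 0.0574.

5.74%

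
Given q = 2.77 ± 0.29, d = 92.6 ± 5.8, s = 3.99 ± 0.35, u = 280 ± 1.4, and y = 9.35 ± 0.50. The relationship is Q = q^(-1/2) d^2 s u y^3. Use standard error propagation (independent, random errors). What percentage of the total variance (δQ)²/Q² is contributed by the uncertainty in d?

30.2%

(δQ/Q)² = (−½·δq/q)² + (2·δd/d)² + (1·δs/s)² + (1·δu/u)² + (3·δy/y)²
  q term: (-0.5×0.105)² = 0.00274
  d term: (2×0.0626)² = 0.0157
  s term: (1×0.0877)² = 0.00769
  u term: (1×0.00500)² = 2.5e-05
  y term: (3×0.0535)² = 0.0257
Total = 0.0519. Share from d = 0.0157/0.0519 = 0.302.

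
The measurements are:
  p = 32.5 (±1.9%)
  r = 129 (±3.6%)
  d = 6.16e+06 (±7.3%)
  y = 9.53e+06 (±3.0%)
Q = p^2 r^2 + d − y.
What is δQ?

1.53e+06

Let w = p^2·r^2 = 1.76e+07. δw/w = √((2·δp/p)² + (2·δr/r)²) = √(0.00144 + 0.00518) = 0.0814, so δw = 1.43e+06.
Q = w + d − y: δQ = √(δw² + δd² + δy²) = √(2.05e+12 + 2.02e+11 + 8.17e+10) = 1.53e+06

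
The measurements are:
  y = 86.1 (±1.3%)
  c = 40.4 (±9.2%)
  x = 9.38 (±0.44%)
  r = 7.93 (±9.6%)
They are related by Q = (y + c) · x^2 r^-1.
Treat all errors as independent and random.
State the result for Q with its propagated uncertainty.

1400 ± 142

Let u = y + c = 126. δu = √(δy² + δc²) = √(1.25 + 13.8) = 3.88, so δu/u = 0.0307.
Q is then a monomial in u, x, r:
δQ/Q = √((δu/u)² + (2·δx/x)² + (-1·δr/r)²) = √(0.000942 + 7.74e-05 + 0.00922) = 0.101
Q = 1400, so δQ = 0.101 × 1400 = 142.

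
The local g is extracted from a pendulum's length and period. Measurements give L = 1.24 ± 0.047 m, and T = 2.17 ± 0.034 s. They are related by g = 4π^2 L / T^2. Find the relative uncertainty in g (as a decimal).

0.0492

Each factor contributes (exponent × relative error)² to (δg/g)²:
  (1·δL/L)² = (1×0.0379)² = 0.00144;  (-2·δT/T)² = (-2×0.0157)² = 0.000982
δg/g = √(0.00242) = 0.0492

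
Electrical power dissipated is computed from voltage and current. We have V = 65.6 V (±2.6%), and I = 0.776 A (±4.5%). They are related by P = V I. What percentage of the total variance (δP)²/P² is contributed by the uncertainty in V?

(δP/P)² = (1·δV/V)² + (1·δI/I)²
  V term: (1×0.0260)² = 0.000676
  I term: (1×0.0450)² = 0.00202
Total = 0.00270. Share from V = 0.000676/0.00270 = 0.250.

25.0%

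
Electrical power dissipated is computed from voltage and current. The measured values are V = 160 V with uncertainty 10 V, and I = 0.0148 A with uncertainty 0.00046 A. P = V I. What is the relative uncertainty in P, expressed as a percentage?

6.98%

For a monomial P ∝ V, I, fractional errors add in quadrature:
  (1·δV/V)² = (1×0.0625)² = 0.00391;  (1·δI/I)² = (1×0.0311)² = 0.000966
δP/P = √(0.00487) = 0.0698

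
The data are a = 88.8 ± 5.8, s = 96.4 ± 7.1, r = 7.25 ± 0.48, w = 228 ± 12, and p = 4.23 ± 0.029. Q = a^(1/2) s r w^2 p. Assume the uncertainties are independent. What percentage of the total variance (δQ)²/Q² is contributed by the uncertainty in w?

(δQ/Q)² = (½·δa/a)² + (1·δs/s)² + (1·δr/r)² + (2·δw/w)² + (1·δp/p)²
  a term: (0.5×0.0653)² = 0.00107
  s term: (1×0.0737)² = 0.00542
  r term: (1×0.0662)² = 0.00438
  w term: (2×0.0526)² = 0.0111
  p term: (1×0.00686)² = 4.7e-05
Total = 0.0220. Share from w = 0.0111/0.0220 = 0.504.

50.4%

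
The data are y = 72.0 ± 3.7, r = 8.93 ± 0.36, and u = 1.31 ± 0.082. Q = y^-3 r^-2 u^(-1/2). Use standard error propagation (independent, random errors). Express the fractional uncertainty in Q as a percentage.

Relative error in a monomial: (δQ/Q)² = Σ (nᵢ · δxᵢ/xᵢ)².
  (-3·δy/y)² = (-3×0.0514)² = 0.0238;  (-2·δr/r)² = (-2×0.0403)² = 0.00650;  (−½·δu/u)² = (-0.5×0.0626)² = 0.000980
δQ/Q = √(0.0312) = 0.177

17.7%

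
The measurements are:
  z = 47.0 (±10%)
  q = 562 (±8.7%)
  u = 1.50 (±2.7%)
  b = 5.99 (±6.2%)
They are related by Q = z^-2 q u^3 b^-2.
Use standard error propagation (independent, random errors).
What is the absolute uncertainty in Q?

0.00631

Q is a product of powers, so relative uncertainties combine in quadrature:
  (-2·δz/z)² = (-2×0.100)² = 0.0400;  (1·δq/q)² = (1×0.0870)² = 0.00757;  (3·δu/u)² = (3×0.0270)² = 0.00656;  (-2·δb/b)² = (-2×0.0620)² = 0.0154
δQ/Q = √(0.0695) = 0.264
Q = 0.0239, so δQ = 0.264 × 0.0239 = 0.00631.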